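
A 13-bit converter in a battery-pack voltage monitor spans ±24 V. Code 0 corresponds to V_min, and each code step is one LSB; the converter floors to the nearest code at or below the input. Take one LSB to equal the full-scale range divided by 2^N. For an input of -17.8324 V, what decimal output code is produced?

1052

Range = 24 − (-24) = 48 V. LSB = 48 V / 2^13 ≈ 5.859 mV.
V_in − V_min = -17.8324 − (-24) = 6.1676 V.
Divide by LSB: 6.1676 × 8192/48 = 1052.6037.
Truncating gives code 1052.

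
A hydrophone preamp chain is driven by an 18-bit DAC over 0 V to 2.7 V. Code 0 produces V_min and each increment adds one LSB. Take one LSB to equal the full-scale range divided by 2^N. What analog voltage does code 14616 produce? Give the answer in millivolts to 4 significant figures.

V_FS = 2.7 V. LSB = 2.7 V / 2^18.
V_out = V_min + code × LSB = 0 V + 14616 × 2.7 V / 262144
      = 0 V + 0.150540 V = 0.150540 V.

150.5 mV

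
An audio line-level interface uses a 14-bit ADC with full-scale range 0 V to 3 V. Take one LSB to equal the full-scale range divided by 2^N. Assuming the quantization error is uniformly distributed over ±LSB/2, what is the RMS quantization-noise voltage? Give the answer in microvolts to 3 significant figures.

Range is 3 V.
LSB = 3 V / 2^14 = 183.11 µV.
σ_q = LSB/√12 = 183.11 µV/3.4641 = 52.9 µV.

52.9 µV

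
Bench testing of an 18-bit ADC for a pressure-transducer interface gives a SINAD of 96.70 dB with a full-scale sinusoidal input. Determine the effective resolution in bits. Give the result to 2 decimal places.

15.77 bits

ENOB = (SINAD − 1.76) / 6.02 = (96.70 − 1.76) / 6.02 = 94.94 / 6.02 = 15.7708.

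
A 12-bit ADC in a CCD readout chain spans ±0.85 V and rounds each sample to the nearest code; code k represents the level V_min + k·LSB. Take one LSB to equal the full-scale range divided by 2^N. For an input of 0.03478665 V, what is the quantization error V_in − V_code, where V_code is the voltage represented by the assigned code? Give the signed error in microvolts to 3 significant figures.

Span: 0.85 V − (-0.85 V) = 1.7 V. LSB = 1.7 V / 2^12 ≈ 415.0 µV.
Position in LSBs: (0.03478665 − (-0.85)) × 4096/1.7 = 2131.8154; rounding gives k = 2132.
V_code = -0.85 + (2132/4096) × 1.7 = 0.03486328125 V.
Error = V_in − V_code = 0.03478665 − (0.03486328125) = −76.6 µV.

−76.6 µV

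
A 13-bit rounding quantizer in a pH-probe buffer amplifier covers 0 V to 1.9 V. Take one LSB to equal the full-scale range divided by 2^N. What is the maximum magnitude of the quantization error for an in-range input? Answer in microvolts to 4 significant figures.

Range is 1.9 V.
LSB = 1.9 V / 2^13 = 231.934 µV.
Worst-case error for round-to-nearest is half an LSB: 116.0 µV.

116.0 µV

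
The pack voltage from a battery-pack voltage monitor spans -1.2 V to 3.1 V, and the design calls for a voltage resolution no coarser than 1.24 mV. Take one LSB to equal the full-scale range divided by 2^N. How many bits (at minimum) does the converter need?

Full-scale range = 3.1 V − (-1.2 V) = 4.3 V.
4.3 V / 1.24 mV = 3468. Since 2^11 = 2048 and 2^12 = 4096, N = 12.

12 bits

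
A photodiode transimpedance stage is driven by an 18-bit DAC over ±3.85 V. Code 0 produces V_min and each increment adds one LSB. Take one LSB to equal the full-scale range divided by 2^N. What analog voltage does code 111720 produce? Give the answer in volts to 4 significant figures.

-0.5684 V

Range = 3.85 − (-3.85) = 7.7 V. LSB = 7.7 V / 2^18.
V_out = -3.85 + 111720 × (7.7/262144) V
      = -3.85 + 3.28157 = -0.568430 V.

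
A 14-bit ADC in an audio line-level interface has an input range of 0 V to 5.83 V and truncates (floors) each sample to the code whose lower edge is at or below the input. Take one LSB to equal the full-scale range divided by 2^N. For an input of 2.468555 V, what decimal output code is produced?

Span = 5.83 V. LSB = 5.83 V / 2^14 ≈ 355.8 µV.
V_in − V_min = 2.468555 − (0) = 2.468555 V.
Divide by LSB: 2.468555 × 16384/5.83 = 6937.3594.
Truncating gives code 6937.

6937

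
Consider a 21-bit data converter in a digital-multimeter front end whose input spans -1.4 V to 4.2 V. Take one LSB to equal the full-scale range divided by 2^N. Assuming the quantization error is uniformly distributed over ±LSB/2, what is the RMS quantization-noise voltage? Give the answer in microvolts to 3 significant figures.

0.771 µV

Full-scale range = 4.2 V − (-1.4 V) = 5.6 V.
LSB = 5.6 V ÷ 2^21 = 5.6/2097152 V = 2.6703 µV.
For a uniform distribution on [−LSB/2, +LSB/2], V_rms = LSB/√12 = 2.6703 µV/3.4641 = 0.771 µV.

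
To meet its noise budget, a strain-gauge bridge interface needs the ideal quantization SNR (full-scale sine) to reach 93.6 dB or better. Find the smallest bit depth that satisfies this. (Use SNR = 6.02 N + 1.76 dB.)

Solving 6.02 N ≥ 93.6 − 1.76: N ≥ 15.256. Round up → N = 16.

16 bits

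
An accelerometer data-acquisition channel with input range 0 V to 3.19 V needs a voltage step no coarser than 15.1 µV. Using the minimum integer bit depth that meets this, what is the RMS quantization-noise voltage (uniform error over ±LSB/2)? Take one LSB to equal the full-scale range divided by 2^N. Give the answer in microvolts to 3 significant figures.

3.51 µV

V_FS = 3.19 V.
Levels needed ≥ 3.19/15.1 µV = 211300. 2^18 = 262144 suffices, so N_min = 18.
LSB = 3.19 V / 2^18 = 12.169 µV.
σ_q = LSB/√12 = 12.169 µV/3.4641 = 3.51 µV.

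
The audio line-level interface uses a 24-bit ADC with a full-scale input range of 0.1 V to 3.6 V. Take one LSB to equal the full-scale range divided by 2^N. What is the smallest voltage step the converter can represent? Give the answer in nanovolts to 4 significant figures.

Span: 3.6 V − (0.1 V) = 3.5 V.
2^24 = 16777216 levels.
One LSB is 3.5 V / 16777216 = 208.6 nV.

208.6 nV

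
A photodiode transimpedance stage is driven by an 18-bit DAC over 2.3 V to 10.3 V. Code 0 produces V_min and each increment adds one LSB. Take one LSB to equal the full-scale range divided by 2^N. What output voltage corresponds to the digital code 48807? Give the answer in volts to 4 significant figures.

Span: 10.3 V − (2.3 V) = 8 V. LSB = 8 V / 2^18.
Output = V_min + (48807/262144) × range = 2.3 + 0.186184 × 8 V
      = 2.3 V + 1.48947 V = 3.78947 V.

3.789 V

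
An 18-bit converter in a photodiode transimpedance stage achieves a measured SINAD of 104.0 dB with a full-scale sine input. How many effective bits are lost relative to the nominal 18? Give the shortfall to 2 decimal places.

Effective bits = (104.0 − 1.76)/6.02 = 16.9834.
Shortfall = 18 − 16.9834 = 1.0166 bits.

1.02 bits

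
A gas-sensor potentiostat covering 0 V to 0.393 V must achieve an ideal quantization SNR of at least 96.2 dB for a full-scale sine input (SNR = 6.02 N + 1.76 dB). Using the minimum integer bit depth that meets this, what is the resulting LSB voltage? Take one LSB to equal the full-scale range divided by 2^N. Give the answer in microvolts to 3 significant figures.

Span = 0.393 V.
Solving 6.02 N ≥ 96.2 − 1.76: N ≥ 15.688. Round up → N = 16.
One LSB is 0.393 V / 65536 = 6.00 µV.

6.00 µV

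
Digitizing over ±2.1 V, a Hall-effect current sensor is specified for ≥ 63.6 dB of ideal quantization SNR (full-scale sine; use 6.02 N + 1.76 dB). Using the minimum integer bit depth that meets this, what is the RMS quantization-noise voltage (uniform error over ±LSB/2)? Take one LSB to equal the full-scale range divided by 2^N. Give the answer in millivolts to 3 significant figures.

0.592 mV

Span: 2.1 V − (-2.1 V) = 4.2 V.
Solving 6.02 N ≥ 63.6 − 1.76: N ≥ 10.272. Round up → N = 11.
Step size = 4.2/2048 V = 2.0508 mV.
RMS noise = LSB/√12 = 0.592 mV.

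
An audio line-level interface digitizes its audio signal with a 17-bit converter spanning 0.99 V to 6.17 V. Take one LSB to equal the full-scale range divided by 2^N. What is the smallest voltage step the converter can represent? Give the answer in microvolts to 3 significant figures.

39.5 µV

Span: 6.17 V − (0.99 V) = 5.18 V.
2^17 = 131072 levels.
Step size = 5.18/131072 V = 39.5 µV.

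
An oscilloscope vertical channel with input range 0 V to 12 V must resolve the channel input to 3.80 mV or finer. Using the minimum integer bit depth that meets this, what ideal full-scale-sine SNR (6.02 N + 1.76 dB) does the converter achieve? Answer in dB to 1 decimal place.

74.0 dB

Full-scale range = 12 V.
Required number of levels: 12/3.80 mV = 3157.9; smallest N with 2^N ≥ that is 12.
SNR = 6.02 × 12 + 1.76 = 74.00 dB.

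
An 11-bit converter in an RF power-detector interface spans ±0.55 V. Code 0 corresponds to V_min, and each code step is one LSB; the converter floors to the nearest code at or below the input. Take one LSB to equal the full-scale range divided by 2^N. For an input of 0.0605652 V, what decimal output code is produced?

1136

The full-scale span is 0.55 − (-0.55) = 1.1 V. LSB = 1.1 V / 2^11 ≈ 0.5371 mV.
V_in − V_min = 0.0605652 − (-0.55) = 0.6105652 V.
Divide by LSB: 0.6105652 × 2048/1.1 = 1136.7614.
Truncating gives code 1136.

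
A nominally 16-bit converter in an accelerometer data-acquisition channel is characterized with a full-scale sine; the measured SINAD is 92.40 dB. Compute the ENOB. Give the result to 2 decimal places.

15.06 bits

(92.40 − 1.76) / 6.02 = 90.64/6.02 = 15.0565 effective bits.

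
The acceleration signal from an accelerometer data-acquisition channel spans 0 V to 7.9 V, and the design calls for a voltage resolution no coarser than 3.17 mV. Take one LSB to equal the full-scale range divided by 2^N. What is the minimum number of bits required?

Full-scale range = 7.9 V.
Need 2^N ≥ 7.9 V / 3.17 mV = 2492 → N_min = 12.

12 bits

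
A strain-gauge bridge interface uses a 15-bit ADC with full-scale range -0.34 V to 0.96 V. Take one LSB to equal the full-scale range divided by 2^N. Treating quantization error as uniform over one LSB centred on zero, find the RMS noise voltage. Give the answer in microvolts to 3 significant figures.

11.5 µV

Range = 0.96 − (-0.34) = 1.3 V.
One LSB is 1.3 V / 32768 = 39.673 µV.
V_rms = LSB/√12 = 39.673 µV / √12 = 11.5 µV.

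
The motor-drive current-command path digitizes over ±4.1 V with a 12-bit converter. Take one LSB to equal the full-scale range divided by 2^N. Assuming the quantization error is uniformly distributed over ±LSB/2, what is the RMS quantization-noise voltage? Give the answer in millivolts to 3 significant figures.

0.578 mV

The full-scale span is 4.1 − (-4.1) = 8.2 V.
Step size = 8.2/4096 V = 2.0020 mV.
RMS of a uniform error over width LSB is LSB/√12 = 0.578 mV.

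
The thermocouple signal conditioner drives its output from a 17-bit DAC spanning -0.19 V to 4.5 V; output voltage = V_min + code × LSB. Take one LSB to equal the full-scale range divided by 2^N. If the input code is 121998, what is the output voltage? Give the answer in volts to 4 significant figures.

4.175 V

The full-scale span is 4.5 − (-0.19) = 4.69 V. LSB = 4.69 V / 2^17.
V_out = V_min + code × LSB = -0.19 V + 121998 × 4.69 V / 131072
      = -0.19 + 4.36532 = 4.17532 V.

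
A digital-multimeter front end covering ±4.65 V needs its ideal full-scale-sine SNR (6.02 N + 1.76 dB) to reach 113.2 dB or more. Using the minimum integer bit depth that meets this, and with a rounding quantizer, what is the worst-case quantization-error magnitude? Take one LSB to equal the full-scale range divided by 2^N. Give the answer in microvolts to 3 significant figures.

The full-scale span is 4.65 − (-4.65) = 9.3 V.
6.02 N + 1.76 ≥ 113.2 gives N ≥ 18.512, so the minimum integer is 19.
Step size = 9.3/524288 V = 17.738 µV.
Half an LSB is 8.87 µV.

8.87 µV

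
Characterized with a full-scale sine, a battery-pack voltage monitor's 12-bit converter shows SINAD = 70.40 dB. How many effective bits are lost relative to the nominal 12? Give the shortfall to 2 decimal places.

0.60 bits

N_eff = (70.40 − 1.76)/6.02 = 11.4020 bits.
12 − 11.4020 = 0.60 bits below nominal.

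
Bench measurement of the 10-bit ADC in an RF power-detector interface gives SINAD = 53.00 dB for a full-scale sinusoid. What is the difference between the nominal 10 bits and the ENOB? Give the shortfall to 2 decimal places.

1.49 bits

Effective bits = (53.00 − 1.76)/6.02 = 8.5116.
Shortfall = 10 − 8.5116 = 1.4884 bits.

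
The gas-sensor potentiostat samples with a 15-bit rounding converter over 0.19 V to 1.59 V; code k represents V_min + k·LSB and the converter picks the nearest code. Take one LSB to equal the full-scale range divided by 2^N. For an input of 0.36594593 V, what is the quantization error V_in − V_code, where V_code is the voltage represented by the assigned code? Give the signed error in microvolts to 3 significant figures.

Full-scale range = 1.59 V − (0.19 V) = 1.4 V. LSB = 1.4 V / 2^15 ≈ 42.72 µV.
(0.36594593 − (0.19)) / LSB = 0.17594593 × 32768/1.4 = 4118.1402. Nearest integer: k = 4118.
V_code = 0.19 + (4118/32768) × 1.4 = 0.36593994141 V.
e = 0.36594593 − (0.36593994141) = +5.99 µV.

+5.99 µV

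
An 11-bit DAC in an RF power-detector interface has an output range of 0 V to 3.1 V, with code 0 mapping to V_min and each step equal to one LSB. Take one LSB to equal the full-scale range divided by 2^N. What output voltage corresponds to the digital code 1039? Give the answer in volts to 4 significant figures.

1.573 V

Span = 3.1 V. LSB = 3.1 V / 2^11.
Output = V_min + (1039/2048) × range = 0 + 0.507324 × 3.1 V
      = 0 + 1.57271 = 1.57271 V.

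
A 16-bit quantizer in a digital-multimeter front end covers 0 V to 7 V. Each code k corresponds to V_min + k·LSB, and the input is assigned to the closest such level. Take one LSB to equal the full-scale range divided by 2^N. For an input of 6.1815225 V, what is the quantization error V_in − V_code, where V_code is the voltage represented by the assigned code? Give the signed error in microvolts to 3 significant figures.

+19.2 µV

Range is 7 V. LSB = 7 V / 2^16 ≈ 106.8 µV.
(6.1815225 − (0)) / LSB = 6.1815225 × 65536/7 = 57873.1798. Nearest integer: k = 57873.
V_code = 0 + (57873/65536) × 7 = 6.1815032959 V.
V_in − V_code = 6.1815225 − (6.1815032959) = +19.2 µV.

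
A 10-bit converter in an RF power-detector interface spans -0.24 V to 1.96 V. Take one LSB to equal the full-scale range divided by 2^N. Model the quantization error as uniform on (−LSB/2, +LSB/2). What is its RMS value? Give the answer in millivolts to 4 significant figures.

Span: 1.96 V − (-0.24 V) = 2.2 V.
LSB = 2.2 V ÷ 2^10 = 2.2/1024 V = 2.14844 mV.
RMS of a uniform error over width LSB is LSB/√12 = 0.6202 mV.

0.6202 mV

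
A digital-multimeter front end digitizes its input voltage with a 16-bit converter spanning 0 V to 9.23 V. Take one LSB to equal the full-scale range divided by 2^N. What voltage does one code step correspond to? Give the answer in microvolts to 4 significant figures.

V_FS = 9.23 V.
2^16 = 65536 levels.
One LSB is 9.23 V / 65536 = 140.8 µV.

140.8 µV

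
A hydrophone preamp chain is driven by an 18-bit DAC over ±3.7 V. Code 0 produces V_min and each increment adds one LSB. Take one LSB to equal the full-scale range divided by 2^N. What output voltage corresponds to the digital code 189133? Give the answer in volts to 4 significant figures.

Span: 3.7 V − (-3.7 V) = 7.4 V. LSB = 7.4 V / 2^18.
V_out = V_min + code × LSB = -3.7 V + 189133 × 7.4 V / 262144
      = -3.7 V + 5.33899 V = 1.63899 V.

1.639 V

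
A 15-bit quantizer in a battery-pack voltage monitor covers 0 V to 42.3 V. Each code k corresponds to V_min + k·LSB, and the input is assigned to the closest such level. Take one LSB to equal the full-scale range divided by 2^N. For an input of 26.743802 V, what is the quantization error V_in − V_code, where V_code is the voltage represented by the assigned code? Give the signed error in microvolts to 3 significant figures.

+360 µV

V_FS = 42.3 V. LSB = 42.3 V / 2^15 ≈ 1.291 mV.
(V_in − V_min)/LSB = (26.743802 − (0)) × 32768/42.3 = 20717.2791 → nearest code k = 20717.
V_code = V_min + k × range/2^15 = 0 + 20717 × 42.3/32768 = 26.743441772 V.
V_in − V_code = 26.743802 − (26.743441772) = +360 µV.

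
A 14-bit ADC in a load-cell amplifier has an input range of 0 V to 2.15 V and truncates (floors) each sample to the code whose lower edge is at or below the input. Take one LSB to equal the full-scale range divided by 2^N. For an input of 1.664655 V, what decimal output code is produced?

12685

Full-scale range = 2.15 V. LSB = 2.15 V / 2^14 ≈ 131.2 µV.
(V_in − V_min) × 2^14/range = (1.664655 − (0)) × 16384/2.15 = 12685.445.
Floor → code = 12685.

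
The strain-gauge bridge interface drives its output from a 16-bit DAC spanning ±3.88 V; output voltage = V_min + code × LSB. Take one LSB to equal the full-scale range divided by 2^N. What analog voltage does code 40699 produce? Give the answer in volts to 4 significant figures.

0.9391 V

Span: 3.88 V − (-3.88 V) = 7.76 V. LSB = 7.76 V / 2^16.
Output = V_min + (40699/65536) × range = -3.88 + 0.621017 × 7.76 V
      = -3.88 V + 4.81910 V = 0.939095 V.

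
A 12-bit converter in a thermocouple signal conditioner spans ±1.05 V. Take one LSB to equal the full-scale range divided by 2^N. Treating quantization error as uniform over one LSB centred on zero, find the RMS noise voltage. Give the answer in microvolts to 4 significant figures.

148.0 µV

Range = 1.05 − (-1.05) = 2.1 V.
One LSB is 2.1 V / 4096 = 0.512695 mV.
σ_q = LSB/√12 = 0.512695 mV/3.4641 = 148.0 µV.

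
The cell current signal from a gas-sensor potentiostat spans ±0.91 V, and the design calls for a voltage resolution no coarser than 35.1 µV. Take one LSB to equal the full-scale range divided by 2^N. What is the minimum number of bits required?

16 bits

The full-scale span is 0.91 − (-0.91) = 1.82 V.
Required number of levels: 1.82/35.1 µV = 51852; smallest N with 2^N ≥ that is 16.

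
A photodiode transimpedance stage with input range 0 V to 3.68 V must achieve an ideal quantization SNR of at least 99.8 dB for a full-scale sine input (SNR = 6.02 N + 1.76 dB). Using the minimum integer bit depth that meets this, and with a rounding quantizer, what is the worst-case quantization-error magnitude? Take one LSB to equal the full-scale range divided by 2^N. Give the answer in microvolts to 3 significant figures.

Range is 3.68 V.
N ≥ (99.8 − 1.76)/6.02 = 16.286 → N_min = 17.
LSB = 3.68 V / 2^17 = 28.076 µV.
|e|_max = LSB/2 = 14.0 µV.

14.0 µV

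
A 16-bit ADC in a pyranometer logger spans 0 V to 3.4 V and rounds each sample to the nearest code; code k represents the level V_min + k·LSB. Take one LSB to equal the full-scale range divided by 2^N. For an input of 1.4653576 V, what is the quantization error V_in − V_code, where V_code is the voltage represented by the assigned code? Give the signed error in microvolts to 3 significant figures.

Full-scale range = 3.4 V. LSB = 3.4 V / 2^16 ≈ 51.88 µV.
(1.4653576 − (0)) / LSB = 1.4653576 × 65536/3.4 = 28245.1987. Nearest integer: k = 28245.
V_code = V_min + k × range/2^16 = 0 + 28245 × 3.4/65536 = 1.4653472900 V.
Error = V_in − V_code = 1.4653576 − (1.4653472900) = +10.3 µV.

+10.3 µV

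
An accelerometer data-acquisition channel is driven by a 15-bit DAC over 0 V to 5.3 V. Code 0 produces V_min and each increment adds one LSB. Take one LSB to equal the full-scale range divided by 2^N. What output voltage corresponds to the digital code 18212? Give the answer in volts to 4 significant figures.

2.946 V

Range is 5.3 V. LSB = 5.3 V / 2^15.
Output = V_min + (18212/32768) × range = 0 + 0.555786 × 5.3 V
      = 0 + 2.94567 = 2.94567 V.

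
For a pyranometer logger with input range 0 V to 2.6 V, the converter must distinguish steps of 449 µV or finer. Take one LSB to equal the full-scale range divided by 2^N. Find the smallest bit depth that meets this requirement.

Full-scale range = 2.6 V.
Levels needed ≥ 2.6/449 µV = 5791. 2^13 = 8192 suffices, so N_min = 13.

13 bits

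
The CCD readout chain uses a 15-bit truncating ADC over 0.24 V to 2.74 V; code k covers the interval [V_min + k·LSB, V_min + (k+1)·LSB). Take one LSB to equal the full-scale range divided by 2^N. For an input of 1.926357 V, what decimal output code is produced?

Full-scale range = 2.74 V − (0.24 V) = 2.5 V. LSB = 2.5 V / 2^15 ≈ 76.29 µV.
code = ⌊(V_in − V_min)/LSB⌋ = ⌊(V_in − V_min) × 2^15 / range⌋
     = ⌊(1.926357 − (0.24)) × 32768 / 2.5⌋ = ⌊1.686357 × 32768/2.5⌋
     = ⌊22103.418⌋ = 22103.

22103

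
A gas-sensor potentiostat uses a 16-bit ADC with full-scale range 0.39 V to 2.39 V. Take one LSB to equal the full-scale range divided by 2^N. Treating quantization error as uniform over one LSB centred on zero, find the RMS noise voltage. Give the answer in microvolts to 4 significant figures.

Range = 2.39 − (0.39) = 2 V.
LSB = 2 V ÷ 2^16 = 2/65536 V = 30.5176 µV.
σ_q = LSB/√12 = 30.5176 µV/3.4641 = 8.810 µV.

8.810 µV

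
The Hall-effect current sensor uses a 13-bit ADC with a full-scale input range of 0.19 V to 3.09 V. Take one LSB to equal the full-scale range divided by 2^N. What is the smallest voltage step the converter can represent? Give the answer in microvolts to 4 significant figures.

354.0 µV

The full-scale span is 3.09 − (0.19) = 2.9 V.
Number of codes = 2^13 = 8192.
LSB = 2.9 V ÷ 2^13 = 2.9/8192 V = 354.0 µV.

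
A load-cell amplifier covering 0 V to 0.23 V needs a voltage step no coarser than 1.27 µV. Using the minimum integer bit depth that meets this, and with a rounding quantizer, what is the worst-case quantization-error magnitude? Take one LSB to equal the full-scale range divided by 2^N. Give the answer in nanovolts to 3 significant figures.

439 nV

V_FS = 0.23 V.
0.23 V / 1.27 µV = 181100. Since 2^17 = 131072 and 2^18 = 262144, N = 18.
LSB = 0.23 V / 2^18 = 0.87738 µV.
Half an LSB is 439 nV.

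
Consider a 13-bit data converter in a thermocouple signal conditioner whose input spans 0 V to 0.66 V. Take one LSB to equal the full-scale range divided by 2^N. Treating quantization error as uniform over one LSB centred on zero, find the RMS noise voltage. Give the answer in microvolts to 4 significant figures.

Range is 0.66 V.
LSB = 0.66 V / 2^13 = 80.5664 µV.
RMS of a uniform error over width LSB is LSB/√12 = 23.26 µV.

23.26 µV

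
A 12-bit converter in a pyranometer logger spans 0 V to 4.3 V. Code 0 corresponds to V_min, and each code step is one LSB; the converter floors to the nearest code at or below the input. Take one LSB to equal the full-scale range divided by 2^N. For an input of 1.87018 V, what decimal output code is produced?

Full-scale range = 4.3 V. LSB = 4.3 V / 2^12 ≈ 1.050 mV.
(V_in − V_min) × 2^12/range = (1.87018 − (0)) × 4096/4.3 = 1781.455.
Floor → code = 1781.

1781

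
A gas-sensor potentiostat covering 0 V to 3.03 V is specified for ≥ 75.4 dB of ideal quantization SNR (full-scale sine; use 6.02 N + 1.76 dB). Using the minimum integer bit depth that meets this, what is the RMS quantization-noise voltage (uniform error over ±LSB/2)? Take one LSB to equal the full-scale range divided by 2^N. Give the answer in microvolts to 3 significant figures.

V_FS = 3.03 V.
Solving 6.02 N ≥ 75.4 − 1.76: N ≥ 12.233. Round up → N = 13.
Step size = 3.03/8192 V = 369.87 µV.
RMS noise = LSB/√12 = 107 µV.

107 µV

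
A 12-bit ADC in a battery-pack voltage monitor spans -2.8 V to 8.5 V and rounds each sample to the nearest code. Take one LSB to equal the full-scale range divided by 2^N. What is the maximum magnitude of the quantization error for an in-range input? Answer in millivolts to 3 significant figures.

Range = 8.5 − (-2.8) = 11.3 V.
LSB = 11.3 V ÷ 2^12 = 11.3/4096 V = 2.7588 mV.
Worst-case error for round-to-nearest is half an LSB: 1.38 mV.

1.38 mV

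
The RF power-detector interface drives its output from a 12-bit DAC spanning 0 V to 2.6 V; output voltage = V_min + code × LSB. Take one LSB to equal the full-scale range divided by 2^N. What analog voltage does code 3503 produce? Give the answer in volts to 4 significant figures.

2.224 V

Span = 2.6 V. LSB = 2.6 V / 2^12.
V_out = 0 + 3503 × (2.6/4096) V
      = 0 V + 2.22358 V = 2.22358 V.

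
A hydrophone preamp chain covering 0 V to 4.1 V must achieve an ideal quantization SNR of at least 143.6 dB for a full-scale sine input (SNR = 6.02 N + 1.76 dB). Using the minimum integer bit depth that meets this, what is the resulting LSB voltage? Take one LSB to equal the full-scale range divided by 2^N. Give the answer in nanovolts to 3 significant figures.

244 nV

Full-scale range = 4.1 V.
Solving 6.02 N ≥ 143.6 − 1.76: N ≥ 23.561. Round up → N = 24.
Step size = 4.1/16777216 V = 244 nV.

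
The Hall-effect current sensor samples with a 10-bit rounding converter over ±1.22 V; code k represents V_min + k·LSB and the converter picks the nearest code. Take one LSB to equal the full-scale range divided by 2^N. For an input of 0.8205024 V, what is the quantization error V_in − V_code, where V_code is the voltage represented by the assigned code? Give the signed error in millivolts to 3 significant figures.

+0.815 mV

Span: 1.22 V − (-1.22 V) = 2.44 V. LSB = 2.44 V / 2^10 ≈ 2.383 mV.
(V_in − V_min)/LSB = (0.8205024 − (-1.22)) × 1024/2.44 = 856.3420 → nearest code k = 856.
V_code = V_min + k × range/2^10 = -1.22 + 856 × 2.44/1024 = 0.8196875000 V.
Error = V_in − V_code = 0.8205024 − (0.8196875000) = +0.815 mV.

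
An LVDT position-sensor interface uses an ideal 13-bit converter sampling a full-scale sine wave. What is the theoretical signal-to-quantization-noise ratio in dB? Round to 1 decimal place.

80.0 dB

Ideal quantization SNR: 6.02 × 13 + 1.76 dB = 80.0 dB.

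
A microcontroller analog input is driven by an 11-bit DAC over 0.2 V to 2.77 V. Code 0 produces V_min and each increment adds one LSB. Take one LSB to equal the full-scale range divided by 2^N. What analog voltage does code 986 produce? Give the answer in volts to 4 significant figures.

1.437 V

The full-scale span is 2.77 − (0.2) = 2.57 V. LSB = 2.57 V / 2^11.
Output = V_min + (986/2048) × range = 0.2 + 0.481445 × 2.57 V
      = 0.2 + 1.23731 = 1.43731 V.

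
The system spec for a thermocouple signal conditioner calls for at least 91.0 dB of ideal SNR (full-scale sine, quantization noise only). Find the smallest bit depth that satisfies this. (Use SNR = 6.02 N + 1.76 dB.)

Required N = ⌈(91.0 − 1.76)/6.02⌉ = ⌈14.824⌉ = 15.

15 bits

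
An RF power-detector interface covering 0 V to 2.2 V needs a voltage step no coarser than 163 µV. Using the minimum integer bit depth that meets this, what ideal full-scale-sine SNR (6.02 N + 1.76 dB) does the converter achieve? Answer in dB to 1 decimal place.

86.0 dB

Span = 2.2 V.
2.2 V / 163 µV = 13500. Since 2^13 = 8192 and 2^14 = 16384, N = 14.
Ideal SNR at N = 14: 6.02·14 + 1.76 = 86.0 dB.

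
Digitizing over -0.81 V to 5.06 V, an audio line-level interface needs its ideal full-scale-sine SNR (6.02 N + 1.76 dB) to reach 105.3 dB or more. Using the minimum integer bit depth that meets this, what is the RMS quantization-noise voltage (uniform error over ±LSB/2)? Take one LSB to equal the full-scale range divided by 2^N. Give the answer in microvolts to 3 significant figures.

Full-scale range = 5.06 V − (-0.81 V) = 5.87 V.
Required N = ⌈(105.3 − 1.76)/6.02⌉ = ⌈17.199⌉ = 18.
LSB = 5.87 V / 2^18 = 22.392 µV.
σ_q = LSB/√12 = 22.392 µV/3.4641 = 6.46 µV.

6.46 µV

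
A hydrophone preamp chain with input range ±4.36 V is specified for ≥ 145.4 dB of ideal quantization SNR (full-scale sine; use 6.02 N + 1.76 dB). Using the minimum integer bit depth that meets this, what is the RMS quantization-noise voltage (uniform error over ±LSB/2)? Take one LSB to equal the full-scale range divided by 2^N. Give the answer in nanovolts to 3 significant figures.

150 nV

The full-scale span is 4.36 − (-4.36) = 8.72 V.
N ≥ (145.4 − 1.76)/6.02 = 23.860 → N_min = 24.
LSB = 8.72 V / 2^24 = 0.51975 µV.
σ_q = LSB/√12 = 0.51975 µV/3.4641 = 150 nV.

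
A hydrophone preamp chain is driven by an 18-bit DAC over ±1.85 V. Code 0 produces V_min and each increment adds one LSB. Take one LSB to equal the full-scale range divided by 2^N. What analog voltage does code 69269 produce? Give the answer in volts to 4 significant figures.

-0.8723 V

Full-scale range = 1.85 V − (-1.85 V) = 3.7 V. LSB = 3.7 V / 2^18.
V_out = -1.85 + 69269 × (3.7/262144) V
      = -1.85 V + 0.977689 V = -0.872311 V.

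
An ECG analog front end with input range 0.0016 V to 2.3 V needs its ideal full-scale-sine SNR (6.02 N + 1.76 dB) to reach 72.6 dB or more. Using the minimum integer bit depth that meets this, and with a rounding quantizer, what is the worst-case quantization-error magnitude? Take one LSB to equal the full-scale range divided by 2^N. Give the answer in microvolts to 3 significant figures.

281 µV

Span: 2.3 V − (0.0016 V) = 2.2984 V.
6.02 N + 1.76 ≥ 72.6 gives N ≥ 11.767, so the minimum integer is 12.
One LSB is 2.2984 V / 4096 = 0.56113 mV.
|e|_max = LSB/2 = 281 µV.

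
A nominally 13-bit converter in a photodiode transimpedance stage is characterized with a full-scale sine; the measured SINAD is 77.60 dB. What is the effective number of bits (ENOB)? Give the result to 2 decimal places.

12.60 bits

ENOB = (SINAD − 1.76) / 6.02 = (77.60 − 1.76) / 6.02 = 75.84 / 6.02 = 12.5980.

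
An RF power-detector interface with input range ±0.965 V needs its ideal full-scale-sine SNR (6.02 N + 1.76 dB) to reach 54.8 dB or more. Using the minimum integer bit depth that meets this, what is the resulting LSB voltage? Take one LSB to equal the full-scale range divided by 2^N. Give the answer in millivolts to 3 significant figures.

3.77 mV

Full-scale range = 0.965 V − (-0.965 V) = 1.93 V.
Required N = ⌈(54.8 − 1.76)/6.02⌉ = ⌈8.811⌉ = 9.
LSB = 1.93 V ÷ 2^9 = 1.93/512 V = 3.77 mV.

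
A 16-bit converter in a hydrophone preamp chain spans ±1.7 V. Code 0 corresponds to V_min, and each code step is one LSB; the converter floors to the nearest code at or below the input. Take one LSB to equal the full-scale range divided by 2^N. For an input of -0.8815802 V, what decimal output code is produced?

15775

Range = 1.7 − (-1.7) = 3.4 V. LSB = 3.4 V / 2^16 ≈ 51.88 µV.
(V_in − V_min) × 2^16/range = (-0.8815802 − (-1.7)) × 65536/3.4 = 15775.282.
Floor → code = 15775.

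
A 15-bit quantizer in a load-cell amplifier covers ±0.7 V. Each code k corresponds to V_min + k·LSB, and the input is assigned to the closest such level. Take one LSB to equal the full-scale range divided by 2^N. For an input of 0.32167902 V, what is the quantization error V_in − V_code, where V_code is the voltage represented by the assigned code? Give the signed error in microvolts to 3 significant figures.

The full-scale span is 0.7 − (-0.7) = 1.4 V. LSB = 1.4 V / 2^15 ≈ 42.72 µV.
(0.32167902 − (-0.7)) / LSB = 1.02167902 × 32768/1.4 = 23913.1272. Nearest integer: k = 23913.
V_code = V_min + k × range/2^15 = -0.7 + 23913 × 1.4/32768 = 0.32167358398 V.
e = 0.32167902 − (0.32167358398) = +5.44 µV.

+5.44 µV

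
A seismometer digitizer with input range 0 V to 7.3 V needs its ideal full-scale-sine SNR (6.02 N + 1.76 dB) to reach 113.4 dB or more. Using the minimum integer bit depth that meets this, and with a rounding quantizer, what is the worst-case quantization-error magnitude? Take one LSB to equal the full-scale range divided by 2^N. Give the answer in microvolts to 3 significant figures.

Range is 7.3 V.
N ≥ (113.4 − 1.76)/6.02 = 18.545 → N_min = 19.
LSB = 7.3 V / 2^19 = 13.924 µV.
Half an LSB is 6.96 µV.

6.96 µV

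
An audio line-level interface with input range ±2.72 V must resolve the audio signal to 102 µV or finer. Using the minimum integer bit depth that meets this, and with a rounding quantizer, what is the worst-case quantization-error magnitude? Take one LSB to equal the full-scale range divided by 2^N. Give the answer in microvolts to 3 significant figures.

41.5 µV

Full-scale range = 2.72 V − (-2.72 V) = 5.44 V.
Levels needed ≥ 5.44/102 µV = 53330. 2^16 = 65536 suffices, so N_min = 16.
One LSB is 5.44 V / 65536 = 83.008 µV.
Half an LSB is 41.5 µV.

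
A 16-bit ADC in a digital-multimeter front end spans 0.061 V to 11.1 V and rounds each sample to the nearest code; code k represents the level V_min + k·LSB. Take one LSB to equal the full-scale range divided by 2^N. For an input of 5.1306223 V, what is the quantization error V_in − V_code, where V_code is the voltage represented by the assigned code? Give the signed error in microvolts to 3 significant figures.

Range = 11.1 − (0.061) = 11.039 V. LSB = 11.039 V / 2^16 ≈ 168.4 µV.
Position in LSBs: (5.1306223 − (0.061)) × 65536/11.039 = 30097.1797; rounding gives k = 30097.
V_code = 0.061 + (30097/65536) × 11.039 = 5.1305920258 V.
V_in − V_code = 5.1306223 − (5.1305920258) = +30.3 µV.

+30.3 µV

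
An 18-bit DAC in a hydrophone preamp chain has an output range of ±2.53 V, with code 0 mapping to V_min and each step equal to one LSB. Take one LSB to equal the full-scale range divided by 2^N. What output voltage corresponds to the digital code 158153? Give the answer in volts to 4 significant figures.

0.5227 V

Range = 2.53 − (-2.53) = 5.06 V. LSB = 5.06 V / 2^18.
Output = V_min + (158153/262144) × range = -2.53 + 0.603306 × 5.06 V
      = -2.53 V + 3.05273 V = 0.522727 V.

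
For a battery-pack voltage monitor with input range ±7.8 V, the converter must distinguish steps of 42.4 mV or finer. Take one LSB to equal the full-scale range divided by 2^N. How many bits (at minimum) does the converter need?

Full-scale range = 7.8 V − (-7.8 V) = 15.6 V.
Required number of levels: 15.6/42.4 mV = 367.92; smallest N with 2^N ≥ that is 9.

9 bits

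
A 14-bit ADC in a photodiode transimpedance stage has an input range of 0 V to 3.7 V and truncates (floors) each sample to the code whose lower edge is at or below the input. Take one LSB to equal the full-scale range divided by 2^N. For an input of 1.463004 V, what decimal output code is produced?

6478

V_FS = 3.7 V. LSB = 3.7 V / 2^14 ≈ 225.8 µV.
code = ⌊(V_in − V_min)/LSB⌋ = ⌊(V_in − V_min) × 2^14 / range⌋
     = ⌊(1.463004 − (0)) × 16384 / 3.7⌋ = ⌊1.463004 × 16384/3.7⌋
     = ⌊6478.340⌋ = 6478.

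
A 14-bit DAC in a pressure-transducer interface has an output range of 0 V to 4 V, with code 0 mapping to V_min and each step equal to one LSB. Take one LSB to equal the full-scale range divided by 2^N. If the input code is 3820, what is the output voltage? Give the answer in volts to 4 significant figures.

0.9326 V

Span = 4 V. LSB = 4 V / 2^14.
V_out = 0 + 3820 × (4/16384) V
      = 0 V + 0.932617 V = 0.932617 V.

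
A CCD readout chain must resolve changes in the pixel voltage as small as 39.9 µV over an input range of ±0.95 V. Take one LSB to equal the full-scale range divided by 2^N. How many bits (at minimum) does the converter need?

16 bits

The full-scale span is 0.95 − (-0.95) = 1.9 V.
1.9 V / 39.9 µV = 47620. Since 2^15 = 32768 and 2^16 = 65536, N = 16.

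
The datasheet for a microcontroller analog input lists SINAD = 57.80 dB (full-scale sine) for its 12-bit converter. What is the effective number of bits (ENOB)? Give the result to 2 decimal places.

9.31 bits

ENOB = (SINAD − 1.76) / 6.02 = (57.80 − 1.76) / 6.02 = 56.04 / 6.02 = 9.3090.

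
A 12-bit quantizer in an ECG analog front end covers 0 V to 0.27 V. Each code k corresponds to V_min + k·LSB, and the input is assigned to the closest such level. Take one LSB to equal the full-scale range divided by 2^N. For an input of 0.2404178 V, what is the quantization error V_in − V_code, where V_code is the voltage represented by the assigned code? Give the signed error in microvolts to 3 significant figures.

Span = 0.27 V. LSB = 0.27 V / 2^12 ≈ 65.92 µV.
(V_in − V_min)/LSB = (0.2404178 − (0)) × 4096/0.27 = 3647.2271 → nearest code k = 3647.
V_code = V_min + k × range/2^12 = 0 + 3647 × 0.27/4096 = 0.2404028320 V.
Error = V_in − V_code = 0.2404178 − (0.2404028320) = +15.0 µV.

+15.0 µV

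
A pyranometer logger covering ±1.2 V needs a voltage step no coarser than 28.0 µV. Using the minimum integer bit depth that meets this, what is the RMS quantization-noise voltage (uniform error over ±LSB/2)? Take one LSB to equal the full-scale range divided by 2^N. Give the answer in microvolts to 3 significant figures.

The full-scale span is 1.2 − (-1.2) = 2.4 V.
Need 2^N ≥ 2.4 V / 28.0 µV = 85710 → N_min = 17.
Step size = 2.4/131072 V = 18.311 µV.
V_rms = LSB/√12 = 5.29 µV.

5.29 µV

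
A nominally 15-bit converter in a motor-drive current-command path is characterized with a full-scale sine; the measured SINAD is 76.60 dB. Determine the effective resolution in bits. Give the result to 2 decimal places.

ENOB = (76.60 − 1.76)/6.02 = 12.4319 bits.

12.43 bits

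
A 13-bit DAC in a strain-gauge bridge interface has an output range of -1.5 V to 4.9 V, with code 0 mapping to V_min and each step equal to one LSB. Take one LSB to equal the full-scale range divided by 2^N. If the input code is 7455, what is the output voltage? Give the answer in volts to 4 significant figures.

Range = 4.9 − (-1.5) = 6.4 V. LSB = 6.4 V / 2^13.
Output = V_min + (7455/8192) × range = -1.5 + 0.910034 × 6.4 V
      = -1.5 + 5.82422 = 4.32422 V.

4.324 V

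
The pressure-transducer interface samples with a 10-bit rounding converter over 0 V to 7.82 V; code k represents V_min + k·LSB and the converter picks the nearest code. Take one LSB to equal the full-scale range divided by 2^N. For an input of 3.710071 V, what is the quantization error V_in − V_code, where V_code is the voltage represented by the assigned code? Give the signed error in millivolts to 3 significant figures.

V_FS = 7.82 V. LSB = 7.82 V / 2^10 ≈ 7.637 mV.
(V_in − V_min)/LSB = (3.710071 − (0)) × 1024/7.82 = 485.8200 → nearest code k = 486.
V_code = V_min + k × range/2^10 = 0 + 486 × 7.82/1024 = 3.711445313 V.
V_in − V_code = 3.710071 − (3.711445313) = −1.37 mV.

−1.37 mV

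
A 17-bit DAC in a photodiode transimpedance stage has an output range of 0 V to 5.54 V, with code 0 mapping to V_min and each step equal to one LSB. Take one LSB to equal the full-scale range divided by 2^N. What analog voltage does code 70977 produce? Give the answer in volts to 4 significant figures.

3.000 V

V_FS = 5.54 V. LSB = 5.54 V / 2^17.
Output = V_min + (70977/131072) × range = 0 + 0.541512 × 5.54 V
      = 0 V + 2.99997 V = 2.99997 V.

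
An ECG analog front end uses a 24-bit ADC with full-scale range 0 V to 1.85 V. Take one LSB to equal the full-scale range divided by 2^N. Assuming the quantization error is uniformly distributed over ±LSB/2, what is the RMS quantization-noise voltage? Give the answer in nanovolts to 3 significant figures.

31.8 nV

Span = 1.85 V.
Step size = 1.85/16777216 V = 110.27 nV.
V_rms = LSB/√12 = 110.27 nV / √12 = 31.8 nV.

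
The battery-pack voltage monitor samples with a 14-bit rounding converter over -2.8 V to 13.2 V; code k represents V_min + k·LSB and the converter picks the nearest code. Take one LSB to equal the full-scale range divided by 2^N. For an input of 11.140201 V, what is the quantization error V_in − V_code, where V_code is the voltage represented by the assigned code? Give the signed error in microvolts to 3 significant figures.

−229 µV

Range = 13.2 − (-2.8) = 16 V. LSB = 16 V / 2^14 ≈ 0.9766 mV.
(V_in − V_min)/LSB = (11.140201 − (-2.8)) × 16384/16 = 14274.7658 → nearest code k = 14275.
V_code = -2.8 + (14275/16384) × 16 = 11.140429688 V.
Error = V_in − V_code = 11.140201 − (11.140429688) = −229 µV.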